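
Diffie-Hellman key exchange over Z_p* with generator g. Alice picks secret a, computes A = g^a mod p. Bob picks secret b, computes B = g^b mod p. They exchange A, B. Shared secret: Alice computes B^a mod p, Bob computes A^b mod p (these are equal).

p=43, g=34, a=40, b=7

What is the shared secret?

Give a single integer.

Answer: 36

Derivation:
A = 34^40 mod 43  (bits of 40 = 101000)
  bit 0 = 1: r = r^2 * 34 mod 43 = 1^2 * 34 = 1*34 = 34
  bit 1 = 0: r = r^2 mod 43 = 34^2 = 38
  bit 2 = 1: r = r^2 * 34 mod 43 = 38^2 * 34 = 25*34 = 33
  bit 3 = 0: r = r^2 mod 43 = 33^2 = 14
  bit 4 = 0: r = r^2 mod 43 = 14^2 = 24
  bit 5 = 0: r = r^2 mod 43 = 24^2 = 17
  -> A = 17
B = 34^7 mod 43  (bits of 7 = 111)
  bit 0 = 1: r = r^2 * 34 mod 43 = 1^2 * 34 = 1*34 = 34
  bit 1 = 1: r = r^2 * 34 mod 43 = 34^2 * 34 = 38*34 = 2
  bit 2 = 1: r = r^2 * 34 mod 43 = 2^2 * 34 = 4*34 = 7
  -> B = 7
s = B^a = 7^40 mod 43  (bits of 40 = 101000)
  bit 0 = 1: r = r^2 * 7 mod 43 = 1^2 * 7 = 1*7 = 7
  bit 1 = 0: r = r^2 mod 43 = 7^2 = 6
  bit 2 = 1: r = r^2 * 7 mod 43 = 6^2 * 7 = 36*7 = 37
  bit 3 = 0: r = r^2 mod 43 = 37^2 = 36
  bit 4 = 0: r = r^2 mod 43 = 36^2 = 6
  bit 5 = 0: r = r^2 mod 43 = 6^2 = 36
  -> s = B^a = 36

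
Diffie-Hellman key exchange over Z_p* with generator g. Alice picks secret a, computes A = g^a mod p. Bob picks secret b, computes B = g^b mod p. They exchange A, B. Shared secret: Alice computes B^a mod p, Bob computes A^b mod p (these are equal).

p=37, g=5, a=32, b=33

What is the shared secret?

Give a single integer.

Answer: 10

Derivation:
A = 5^32 mod 37  (bits of 32 = 100000)
  bit 0 = 1: r = r^2 * 5 mod 37 = 1^2 * 5 = 1*5 = 5
  bit 1 = 0: r = r^2 mod 37 = 5^2 = 25
  bit 2 = 0: r = r^2 mod 37 = 25^2 = 33
  bit 3 = 0: r = r^2 mod 37 = 33^2 = 16
  bit 4 = 0: r = r^2 mod 37 = 16^2 = 34
  bit 5 = 0: r = r^2 mod 37 = 34^2 = 9
  -> A = 9
B = 5^33 mod 37  (bits of 33 = 100001)
  bit 0 = 1: r = r^2 * 5 mod 37 = 1^2 * 5 = 1*5 = 5
  bit 1 = 0: r = r^2 mod 37 = 5^2 = 25
  bit 2 = 0: r = r^2 mod 37 = 25^2 = 33
  bit 3 = 0: r = r^2 mod 37 = 33^2 = 16
  bit 4 = 0: r = r^2 mod 37 = 16^2 = 34
  bit 5 = 1: r = r^2 * 5 mod 37 = 34^2 * 5 = 9*5 = 8
  -> B = 8
s = B^a = 8^32 mod 37  (bits of 32 = 100000)
  bit 0 = 1: r = r^2 * 8 mod 37 = 1^2 * 8 = 1*8 = 8
  bit 1 = 0: r = r^2 mod 37 = 8^2 = 27
  bit 2 = 0: r = r^2 mod 37 = 27^2 = 26
  bit 3 = 0: r = r^2 mod 37 = 26^2 = 10
  bit 4 = 0: r = r^2 mod 37 = 10^2 = 26
  bit 5 = 0: r = r^2 mod 37 = 26^2 = 10
  -> s = B^a = 10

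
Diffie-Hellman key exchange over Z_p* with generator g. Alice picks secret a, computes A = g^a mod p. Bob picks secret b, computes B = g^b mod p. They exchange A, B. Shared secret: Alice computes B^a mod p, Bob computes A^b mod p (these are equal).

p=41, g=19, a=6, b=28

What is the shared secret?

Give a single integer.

Answer: 37

Derivation:
A = 19^6 mod 41  (bits of 6 = 110)
  bit 0 = 1: r = r^2 * 19 mod 41 = 1^2 * 19 = 1*19 = 19
  bit 1 = 1: r = r^2 * 19 mod 41 = 19^2 * 19 = 33*19 = 12
  bit 2 = 0: r = r^2 mod 41 = 12^2 = 21
  -> A = 21
B = 19^28 mod 41  (bits of 28 = 11100)
  bit 0 = 1: r = r^2 * 19 mod 41 = 1^2 * 19 = 1*19 = 19
  bit 1 = 1: r = r^2 * 19 mod 41 = 19^2 * 19 = 33*19 = 12
  bit 2 = 1: r = r^2 * 19 mod 41 = 12^2 * 19 = 21*19 = 30
  bit 3 = 0: r = r^2 mod 41 = 30^2 = 39
  bit 4 = 0: r = r^2 mod 41 = 39^2 = 4
  -> B = 4
s = B^a = 4^6 mod 41  (bits of 6 = 110)
  bit 0 = 1: r = r^2 * 4 mod 41 = 1^2 * 4 = 1*4 = 4
  bit 1 = 1: r = r^2 * 4 mod 41 = 4^2 * 4 = 16*4 = 23
  bit 2 = 0: r = r^2 mod 41 = 23^2 = 37
  -> s = B^a = 37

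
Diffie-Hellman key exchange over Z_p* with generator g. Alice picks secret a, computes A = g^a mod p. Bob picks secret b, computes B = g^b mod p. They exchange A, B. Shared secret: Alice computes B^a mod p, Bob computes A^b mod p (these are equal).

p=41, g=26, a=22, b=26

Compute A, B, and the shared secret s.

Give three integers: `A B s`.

A = 26^22 mod 41  (bits of 22 = 10110)
  bit 0 = 1: r = r^2 * 26 mod 41 = 1^2 * 26 = 1*26 = 26
  bit 1 = 0: r = r^2 mod 41 = 26^2 = 20
  bit 2 = 1: r = r^2 * 26 mod 41 = 20^2 * 26 = 31*26 = 27
  bit 3 = 1: r = r^2 * 26 mod 41 = 27^2 * 26 = 32*26 = 12
  bit 4 = 0: r = r^2 mod 41 = 12^2 = 21
  -> A = 21
B = 26^26 mod 41  (bits of 26 = 11010)
  bit 0 = 1: r = r^2 * 26 mod 41 = 1^2 * 26 = 1*26 = 26
  bit 1 = 1: r = r^2 * 26 mod 41 = 26^2 * 26 = 20*26 = 28
  bit 2 = 0: r = r^2 mod 41 = 28^2 = 5
  bit 3 = 1: r = r^2 * 26 mod 41 = 5^2 * 26 = 25*26 = 35
  bit 4 = 0: r = r^2 mod 41 = 35^2 = 36
  -> B = 36
s = B^a = 36^22 mod 41  (bits of 22 = 10110)
  bit 0 = 1: r = r^2 * 36 mod 41 = 1^2 * 36 = 1*36 = 36
  bit 1 = 0: r = r^2 mod 41 = 36^2 = 25
  bit 2 = 1: r = r^2 * 36 mod 41 = 25^2 * 36 = 10*36 = 32
  bit 3 = 1: r = r^2 * 36 mod 41 = 32^2 * 36 = 40*36 = 5
  bit 4 = 0: r = r^2 mod 41 = 5^2 = 25
  -> s = B^a = 25

Answer: 21 36 25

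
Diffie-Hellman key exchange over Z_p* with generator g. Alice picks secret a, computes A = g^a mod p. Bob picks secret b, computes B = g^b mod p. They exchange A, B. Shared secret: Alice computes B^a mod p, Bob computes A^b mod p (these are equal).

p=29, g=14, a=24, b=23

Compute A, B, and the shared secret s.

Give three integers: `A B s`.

Answer: 16 26 24

Derivation:
A = 14^24 mod 29  (bits of 24 = 11000)
  bit 0 = 1: r = r^2 * 14 mod 29 = 1^2 * 14 = 1*14 = 14
  bit 1 = 1: r = r^2 * 14 mod 29 = 14^2 * 14 = 22*14 = 18
  bit 2 = 0: r = r^2 mod 29 = 18^2 = 5
  bit 3 = 0: r = r^2 mod 29 = 5^2 = 25
  bit 4 = 0: r = r^2 mod 29 = 25^2 = 16
  -> A = 16
B = 14^23 mod 29  (bits of 23 = 10111)
  bit 0 = 1: r = r^2 * 14 mod 29 = 1^2 * 14 = 1*14 = 14
  bit 1 = 0: r = r^2 mod 29 = 14^2 = 22
  bit 2 = 1: r = r^2 * 14 mod 29 = 22^2 * 14 = 20*14 = 19
  bit 3 = 1: r = r^2 * 14 mod 29 = 19^2 * 14 = 13*14 = 8
  bit 4 = 1: r = r^2 * 14 mod 29 = 8^2 * 14 = 6*14 = 26
  -> B = 26
s = B^a = 26^24 mod 29  (bits of 24 = 11000)
  bit 0 = 1: r = r^2 * 26 mod 29 = 1^2 * 26 = 1*26 = 26
  bit 1 = 1: r = r^2 * 26 mod 29 = 26^2 * 26 = 9*26 = 2
  bit 2 = 0: r = r^2 mod 29 = 2^2 = 4
  bit 3 = 0: r = r^2 mod 29 = 4^2 = 16
  bit 4 = 0: r = r^2 mod 29 = 16^2 = 24
  -> s = B^a = 24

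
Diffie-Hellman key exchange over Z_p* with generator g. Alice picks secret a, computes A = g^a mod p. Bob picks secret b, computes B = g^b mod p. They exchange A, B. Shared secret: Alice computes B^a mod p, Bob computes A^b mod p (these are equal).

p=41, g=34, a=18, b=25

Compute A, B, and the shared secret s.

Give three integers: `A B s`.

A = 34^18 mod 41  (bits of 18 = 10010)
  bit 0 = 1: r = r^2 * 34 mod 41 = 1^2 * 34 = 1*34 = 34
  bit 1 = 0: r = r^2 mod 41 = 34^2 = 8
  bit 2 = 0: r = r^2 mod 41 = 8^2 = 23
  bit 3 = 1: r = r^2 * 34 mod 41 = 23^2 * 34 = 37*34 = 28
  bit 4 = 0: r = r^2 mod 41 = 28^2 = 5
  -> A = 5
B = 34^25 mod 41  (bits of 25 = 11001)
  bit 0 = 1: r = r^2 * 34 mod 41 = 1^2 * 34 = 1*34 = 34
  bit 1 = 1: r = r^2 * 34 mod 41 = 34^2 * 34 = 8*34 = 26
  bit 2 = 0: r = r^2 mod 41 = 26^2 = 20
  bit 3 = 0: r = r^2 mod 41 = 20^2 = 31
  bit 4 = 1: r = r^2 * 34 mod 41 = 31^2 * 34 = 18*34 = 38
  -> B = 38
s = B^a = 38^18 mod 41  (bits of 18 = 10010)
  bit 0 = 1: r = r^2 * 38 mod 41 = 1^2 * 38 = 1*38 = 38
  bit 1 = 0: r = r^2 mod 41 = 38^2 = 9
  bit 2 = 0: r = r^2 mod 41 = 9^2 = 40
  bit 3 = 1: r = r^2 * 38 mod 41 = 40^2 * 38 = 1*38 = 38
  bit 4 = 0: r = r^2 mod 41 = 38^2 = 9
  -> s = B^a = 9

Answer: 5 38 9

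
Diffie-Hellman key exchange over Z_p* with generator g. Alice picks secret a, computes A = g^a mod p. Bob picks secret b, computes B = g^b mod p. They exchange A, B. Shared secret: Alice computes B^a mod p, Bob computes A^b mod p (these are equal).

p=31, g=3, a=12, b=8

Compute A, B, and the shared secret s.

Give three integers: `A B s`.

Answer: 8 20 16

Derivation:
A = 3^12 mod 31  (bits of 12 = 1100)
  bit 0 = 1: r = r^2 * 3 mod 31 = 1^2 * 3 = 1*3 = 3
  bit 1 = 1: r = r^2 * 3 mod 31 = 3^2 * 3 = 9*3 = 27
  bit 2 = 0: r = r^2 mod 31 = 27^2 = 16
  bit 3 = 0: r = r^2 mod 31 = 16^2 = 8
  -> A = 8
B = 3^8 mod 31  (bits of 8 = 1000)
  bit 0 = 1: r = r^2 * 3 mod 31 = 1^2 * 3 = 1*3 = 3
  bit 1 = 0: r = r^2 mod 31 = 3^2 = 9
  bit 2 = 0: r = r^2 mod 31 = 9^2 = 19
  bit 3 = 0: r = r^2 mod 31 = 19^2 = 20
  -> B = 20
s = B^a = 20^12 mod 31  (bits of 12 = 1100)
  bit 0 = 1: r = r^2 * 20 mod 31 = 1^2 * 20 = 1*20 = 20
  bit 1 = 1: r = r^2 * 20 mod 31 = 20^2 * 20 = 28*20 = 2
  bit 2 = 0: r = r^2 mod 31 = 2^2 = 4
  bit 3 = 0: r = r^2 mod 31 = 4^2 = 16
  -> s = B^a = 16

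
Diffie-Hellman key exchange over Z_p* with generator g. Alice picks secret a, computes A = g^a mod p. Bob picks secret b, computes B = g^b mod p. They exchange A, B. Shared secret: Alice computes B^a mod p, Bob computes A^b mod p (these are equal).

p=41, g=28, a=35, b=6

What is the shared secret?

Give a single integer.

Answer: 9

Derivation:
A = 28^35 mod 41  (bits of 35 = 100011)
  bit 0 = 1: r = r^2 * 28 mod 41 = 1^2 * 28 = 1*28 = 28
  bit 1 = 0: r = r^2 mod 41 = 28^2 = 5
  bit 2 = 0: r = r^2 mod 41 = 5^2 = 25
  bit 3 = 0: r = r^2 mod 41 = 25^2 = 10
  bit 4 = 1: r = r^2 * 28 mod 41 = 10^2 * 28 = 18*28 = 12
  bit 5 = 1: r = r^2 * 28 mod 41 = 12^2 * 28 = 21*28 = 14
  -> A = 14
B = 28^6 mod 41  (bits of 6 = 110)
  bit 0 = 1: r = r^2 * 28 mod 41 = 1^2 * 28 = 1*28 = 28
  bit 1 = 1: r = r^2 * 28 mod 41 = 28^2 * 28 = 5*28 = 17
  bit 2 = 0: r = r^2 mod 41 = 17^2 = 2
  -> B = 2
s = B^a = 2^35 mod 41  (bits of 35 = 100011)
  bit 0 = 1: r = r^2 * 2 mod 41 = 1^2 * 2 = 1*2 = 2
  bit 1 = 0: r = r^2 mod 41 = 2^2 = 4
  bit 2 = 0: r = r^2 mod 41 = 4^2 = 16
  bit 3 = 0: r = r^2 mod 41 = 16^2 = 10
  bit 4 = 1: r = r^2 * 2 mod 41 = 10^2 * 2 = 18*2 = 36
  bit 5 = 1: r = r^2 * 2 mod 41 = 36^2 * 2 = 25*2 = 9
  -> s = B^a = 9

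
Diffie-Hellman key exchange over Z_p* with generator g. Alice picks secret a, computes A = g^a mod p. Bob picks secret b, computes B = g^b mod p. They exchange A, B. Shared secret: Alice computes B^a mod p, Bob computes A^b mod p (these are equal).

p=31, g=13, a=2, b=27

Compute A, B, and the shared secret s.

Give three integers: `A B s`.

A = 13^2 mod 31  (bits of 2 = 10)
  bit 0 = 1: r = r^2 * 13 mod 31 = 1^2 * 13 = 1*13 = 13
  bit 1 = 0: r = r^2 mod 31 = 13^2 = 14
  -> A = 14
B = 13^27 mod 31  (bits of 27 = 11011)
  bit 0 = 1: r = r^2 * 13 mod 31 = 1^2 * 13 = 1*13 = 13
  bit 1 = 1: r = r^2 * 13 mod 31 = 13^2 * 13 = 14*13 = 27
  bit 2 = 0: r = r^2 mod 31 = 27^2 = 16
  bit 3 = 1: r = r^2 * 13 mod 31 = 16^2 * 13 = 8*13 = 11
  bit 4 = 1: r = r^2 * 13 mod 31 = 11^2 * 13 = 28*13 = 23
  -> B = 23
s = B^a = 23^2 mod 31  (bits of 2 = 10)
  bit 0 = 1: r = r^2 * 23 mod 31 = 1^2 * 23 = 1*23 = 23
  bit 1 = 0: r = r^2 mod 31 = 23^2 = 2
  -> s = B^a = 2

Answer: 14 23 2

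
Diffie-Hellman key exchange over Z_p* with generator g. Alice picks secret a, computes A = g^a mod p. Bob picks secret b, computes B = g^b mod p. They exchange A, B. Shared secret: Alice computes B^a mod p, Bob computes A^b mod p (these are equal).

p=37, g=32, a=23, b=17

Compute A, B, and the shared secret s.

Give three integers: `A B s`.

A = 32^23 mod 37  (bits of 23 = 10111)
  bit 0 = 1: r = r^2 * 32 mod 37 = 1^2 * 32 = 1*32 = 32
  bit 1 = 0: r = r^2 mod 37 = 32^2 = 25
  bit 2 = 1: r = r^2 * 32 mod 37 = 25^2 * 32 = 33*32 = 20
  bit 3 = 1: r = r^2 * 32 mod 37 = 20^2 * 32 = 30*32 = 35
  bit 4 = 1: r = r^2 * 32 mod 37 = 35^2 * 32 = 4*32 = 17
  -> A = 17
B = 32^17 mod 37  (bits of 17 = 10001)
  bit 0 = 1: r = r^2 * 32 mod 37 = 1^2 * 32 = 1*32 = 32
  bit 1 = 0: r = r^2 mod 37 = 32^2 = 25
  bit 2 = 0: r = r^2 mod 37 = 25^2 = 33
  bit 3 = 0: r = r^2 mod 37 = 33^2 = 16
  bit 4 = 1: r = r^2 * 32 mod 37 = 16^2 * 32 = 34*32 = 15
  -> B = 15
s = B^a = 15^23 mod 37  (bits of 23 = 10111)
  bit 0 = 1: r = r^2 * 15 mod 37 = 1^2 * 15 = 1*15 = 15
  bit 1 = 0: r = r^2 mod 37 = 15^2 = 3
  bit 2 = 1: r = r^2 * 15 mod 37 = 3^2 * 15 = 9*15 = 24
  bit 3 = 1: r = r^2 * 15 mod 37 = 24^2 * 15 = 21*15 = 19
  bit 4 = 1: r = r^2 * 15 mod 37 = 19^2 * 15 = 28*15 = 13
  -> s = B^a = 13

Answer: 17 15 13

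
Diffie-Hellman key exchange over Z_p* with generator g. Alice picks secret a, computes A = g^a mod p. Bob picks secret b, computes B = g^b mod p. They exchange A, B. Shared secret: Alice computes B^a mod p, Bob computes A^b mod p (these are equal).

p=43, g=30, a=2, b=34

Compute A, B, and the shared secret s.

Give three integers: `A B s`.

Answer: 40 17 31

Derivation:
A = 30^2 mod 43  (bits of 2 = 10)
  bit 0 = 1: r = r^2 * 30 mod 43 = 1^2 * 30 = 1*30 = 30
  bit 1 = 0: r = r^2 mod 43 = 30^2 = 40
  -> A = 40
B = 30^34 mod 43  (bits of 34 = 100010)
  bit 0 = 1: r = r^2 * 30 mod 43 = 1^2 * 30 = 1*30 = 30
  bit 1 = 0: r = r^2 mod 43 = 30^2 = 40
  bit 2 = 0: r = r^2 mod 43 = 40^2 = 9
  bit 3 = 0: r = r^2 mod 43 = 9^2 = 38
  bit 4 = 1: r = r^2 * 30 mod 43 = 38^2 * 30 = 25*30 = 19
  bit 5 = 0: r = r^2 mod 43 = 19^2 = 17
  -> B = 17
s = B^a = 17^2 mod 43  (bits of 2 = 10)
  bit 0 = 1: r = r^2 * 17 mod 43 = 1^2 * 17 = 1*17 = 17
  bit 1 = 0: r = r^2 mod 43 = 17^2 = 31
  -> s = B^a = 31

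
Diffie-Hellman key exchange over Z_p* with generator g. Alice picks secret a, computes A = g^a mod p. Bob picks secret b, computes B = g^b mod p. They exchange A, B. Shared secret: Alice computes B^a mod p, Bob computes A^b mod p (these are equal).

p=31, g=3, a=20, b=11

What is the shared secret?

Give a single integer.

Answer: 25

Derivation:
A = 3^20 mod 31  (bits of 20 = 10100)
  bit 0 = 1: r = r^2 * 3 mod 31 = 1^2 * 3 = 1*3 = 3
  bit 1 = 0: r = r^2 mod 31 = 3^2 = 9
  bit 2 = 1: r = r^2 * 3 mod 31 = 9^2 * 3 = 19*3 = 26
  bit 3 = 0: r = r^2 mod 31 = 26^2 = 25
  bit 4 = 0: r = r^2 mod 31 = 25^2 = 5
  -> A = 5
B = 3^11 mod 31  (bits of 11 = 1011)
  bit 0 = 1: r = r^2 * 3 mod 31 = 1^2 * 3 = 1*3 = 3
  bit 1 = 0: r = r^2 mod 31 = 3^2 = 9
  bit 2 = 1: r = r^2 * 3 mod 31 = 9^2 * 3 = 19*3 = 26
  bit 3 = 1: r = r^2 * 3 mod 31 = 26^2 * 3 = 25*3 = 13
  -> B = 13
s = B^a = 13^20 mod 31  (bits of 20 = 10100)
  bit 0 = 1: r = r^2 * 13 mod 31 = 1^2 * 13 = 1*13 = 13
  bit 1 = 0: r = r^2 mod 31 = 13^2 = 14
  bit 2 = 1: r = r^2 * 13 mod 31 = 14^2 * 13 = 10*13 = 6
  bit 3 = 0: r = r^2 mod 31 = 6^2 = 5
  bit 4 = 0: r = r^2 mod 31 = 5^2 = 25
  -> s = B^a = 25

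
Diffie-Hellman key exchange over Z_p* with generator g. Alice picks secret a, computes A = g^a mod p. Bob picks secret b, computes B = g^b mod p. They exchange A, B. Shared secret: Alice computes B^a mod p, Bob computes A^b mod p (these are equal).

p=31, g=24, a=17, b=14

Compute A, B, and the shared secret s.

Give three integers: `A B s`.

Answer: 13 9 19

Derivation:
A = 24^17 mod 31  (bits of 17 = 10001)
  bit 0 = 1: r = r^2 * 24 mod 31 = 1^2 * 24 = 1*24 = 24
  bit 1 = 0: r = r^2 mod 31 = 24^2 = 18
  bit 2 = 0: r = r^2 mod 31 = 18^2 = 14
  bit 3 = 0: r = r^2 mod 31 = 14^2 = 10
  bit 4 = 1: r = r^2 * 24 mod 31 = 10^2 * 24 = 7*24 = 13
  -> A = 13
B = 24^14 mod 31  (bits of 14 = 1110)
  bit 0 = 1: r = r^2 * 24 mod 31 = 1^2 * 24 = 1*24 = 24
  bit 1 = 1: r = r^2 * 24 mod 31 = 24^2 * 24 = 18*24 = 29
  bit 2 = 1: r = r^2 * 24 mod 31 = 29^2 * 24 = 4*24 = 3
  bit 3 = 0: r = r^2 mod 31 = 3^2 = 9
  -> B = 9
s = B^a = 9^17 mod 31  (bits of 17 = 10001)
  bit 0 = 1: r = r^2 * 9 mod 31 = 1^2 * 9 = 1*9 = 9
  bit 1 = 0: r = r^2 mod 31 = 9^2 = 19
  bit 2 = 0: r = r^2 mod 31 = 19^2 = 20
  bit 3 = 0: r = r^2 mod 31 = 20^2 = 28
  bit 4 = 1: r = r^2 * 9 mod 31 = 28^2 * 9 = 9*9 = 19
  -> s = B^a = 19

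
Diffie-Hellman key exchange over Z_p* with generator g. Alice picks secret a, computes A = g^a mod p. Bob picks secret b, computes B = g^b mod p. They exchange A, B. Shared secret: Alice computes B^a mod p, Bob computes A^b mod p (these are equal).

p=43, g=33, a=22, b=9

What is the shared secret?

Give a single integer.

A = 33^22 mod 43  (bits of 22 = 10110)
  bit 0 = 1: r = r^2 * 33 mod 43 = 1^2 * 33 = 1*33 = 33
  bit 1 = 0: r = r^2 mod 43 = 33^2 = 14
  bit 2 = 1: r = r^2 * 33 mod 43 = 14^2 * 33 = 24*33 = 18
  bit 3 = 1: r = r^2 * 33 mod 43 = 18^2 * 33 = 23*33 = 28
  bit 4 = 0: r = r^2 mod 43 = 28^2 = 10
  -> A = 10
B = 33^9 mod 43  (bits of 9 = 1001)
  bit 0 = 1: r = r^2 * 33 mod 43 = 1^2 * 33 = 1*33 = 33
  bit 1 = 0: r = r^2 mod 43 = 33^2 = 14
  bit 2 = 0: r = r^2 mod 43 = 14^2 = 24
  bit 3 = 1: r = r^2 * 33 mod 43 = 24^2 * 33 = 17*33 = 2
  -> B = 2
s = B^a = 2^22 mod 43  (bits of 22 = 10110)
  bit 0 = 1: r = r^2 * 2 mod 43 = 1^2 * 2 = 1*2 = 2
  bit 1 = 0: r = r^2 mod 43 = 2^2 = 4
  bit 2 = 1: r = r^2 * 2 mod 43 = 4^2 * 2 = 16*2 = 32
  bit 3 = 1: r = r^2 * 2 mod 43 = 32^2 * 2 = 35*2 = 27
  bit 4 = 0: r = r^2 mod 43 = 27^2 = 41
  -> s = B^a = 41

Answer: 41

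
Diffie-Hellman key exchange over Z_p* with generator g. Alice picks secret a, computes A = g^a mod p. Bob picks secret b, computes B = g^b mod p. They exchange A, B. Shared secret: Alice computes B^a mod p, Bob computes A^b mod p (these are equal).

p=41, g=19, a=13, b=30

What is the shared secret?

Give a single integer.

A = 19^13 mod 41  (bits of 13 = 1101)
  bit 0 = 1: r = r^2 * 19 mod 41 = 1^2 * 19 = 1*19 = 19
  bit 1 = 1: r = r^2 * 19 mod 41 = 19^2 * 19 = 33*19 = 12
  bit 2 = 0: r = r^2 mod 41 = 12^2 = 21
  bit 3 = 1: r = r^2 * 19 mod 41 = 21^2 * 19 = 31*19 = 15
  -> A = 15
B = 19^30 mod 41  (bits of 30 = 11110)
  bit 0 = 1: r = r^2 * 19 mod 41 = 1^2 * 19 = 1*19 = 19
  bit 1 = 1: r = r^2 * 19 mod 41 = 19^2 * 19 = 33*19 = 12
  bit 2 = 1: r = r^2 * 19 mod 41 = 12^2 * 19 = 21*19 = 30
  bit 3 = 1: r = r^2 * 19 mod 41 = 30^2 * 19 = 39*19 = 3
  bit 4 = 0: r = r^2 mod 41 = 3^2 = 9
  -> B = 9
s = B^a = 9^13 mod 41  (bits of 13 = 1101)
  bit 0 = 1: r = r^2 * 9 mod 41 = 1^2 * 9 = 1*9 = 9
  bit 1 = 1: r = r^2 * 9 mod 41 = 9^2 * 9 = 40*9 = 32
  bit 2 = 0: r = r^2 mod 41 = 32^2 = 40
  bit 3 = 1: r = r^2 * 9 mod 41 = 40^2 * 9 = 1*9 = 9
  -> s = B^a = 9

Answer: 9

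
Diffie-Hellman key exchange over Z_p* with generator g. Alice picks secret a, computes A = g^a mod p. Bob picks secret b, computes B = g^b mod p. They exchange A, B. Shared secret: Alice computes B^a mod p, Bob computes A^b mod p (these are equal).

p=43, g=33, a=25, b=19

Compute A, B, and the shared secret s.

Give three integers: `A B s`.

Answer: 19 3 5

Derivation:
A = 33^25 mod 43  (bits of 25 = 11001)
  bit 0 = 1: r = r^2 * 33 mod 43 = 1^2 * 33 = 1*33 = 33
  bit 1 = 1: r = r^2 * 33 mod 43 = 33^2 * 33 = 14*33 = 32
  bit 2 = 0: r = r^2 mod 43 = 32^2 = 35
  bit 3 = 0: r = r^2 mod 43 = 35^2 = 21
  bit 4 = 1: r = r^2 * 33 mod 43 = 21^2 * 33 = 11*33 = 19
  -> A = 19
B = 33^19 mod 43  (bits of 19 = 10011)
  bit 0 = 1: r = r^2 * 33 mod 43 = 1^2 * 33 = 1*33 = 33
  bit 1 = 0: r = r^2 mod 43 = 33^2 = 14
  bit 2 = 0: r = r^2 mod 43 = 14^2 = 24
  bit 3 = 1: r = r^2 * 33 mod 43 = 24^2 * 33 = 17*33 = 2
  bit 4 = 1: r = r^2 * 33 mod 43 = 2^2 * 33 = 4*33 = 3
  -> B = 3
s = B^a = 3^25 mod 43  (bits of 25 = 11001)
  bit 0 = 1: r = r^2 * 3 mod 43 = 1^2 * 3 = 1*3 = 3
  bit 1 = 1: r = r^2 * 3 mod 43 = 3^2 * 3 = 9*3 = 27
  bit 2 = 0: r = r^2 mod 43 = 27^2 = 41
  bit 3 = 0: r = r^2 mod 43 = 41^2 = 4
  bit 4 = 1: r = r^2 * 3 mod 43 = 4^2 * 3 = 16*3 = 5
  -> s = B^a = 5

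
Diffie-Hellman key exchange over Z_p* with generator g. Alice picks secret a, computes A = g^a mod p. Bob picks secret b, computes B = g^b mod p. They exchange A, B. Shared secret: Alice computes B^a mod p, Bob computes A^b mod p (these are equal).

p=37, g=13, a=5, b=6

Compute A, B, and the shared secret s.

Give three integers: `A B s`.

Answer: 35 11 27

Derivation:
A = 13^5 mod 37  (bits of 5 = 101)
  bit 0 = 1: r = r^2 * 13 mod 37 = 1^2 * 13 = 1*13 = 13
  bit 1 = 0: r = r^2 mod 37 = 13^2 = 21
  bit 2 = 1: r = r^2 * 13 mod 37 = 21^2 * 13 = 34*13 = 35
  -> A = 35
B = 13^6 mod 37  (bits of 6 = 110)
  bit 0 = 1: r = r^2 * 13 mod 37 = 1^2 * 13 = 1*13 = 13
  bit 1 = 1: r = r^2 * 13 mod 37 = 13^2 * 13 = 21*13 = 14
  bit 2 = 0: r = r^2 mod 37 = 14^2 = 11
  -> B = 11
s = B^a = 11^5 mod 37  (bits of 5 = 101)
  bit 0 = 1: r = r^2 * 11 mod 37 = 1^2 * 11 = 1*11 = 11
  bit 1 = 0: r = r^2 mod 37 = 11^2 = 10
  bit 2 = 1: r = r^2 * 11 mod 37 = 10^2 * 11 = 26*11 = 27
  -> s = B^a = 27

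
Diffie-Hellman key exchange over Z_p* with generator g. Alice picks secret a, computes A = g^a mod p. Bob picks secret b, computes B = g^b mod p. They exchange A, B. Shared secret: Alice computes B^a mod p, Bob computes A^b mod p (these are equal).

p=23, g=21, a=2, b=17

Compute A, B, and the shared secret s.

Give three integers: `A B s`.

Answer: 4 5 2

Derivation:
A = 21^2 mod 23  (bits of 2 = 10)
  bit 0 = 1: r = r^2 * 21 mod 23 = 1^2 * 21 = 1*21 = 21
  bit 1 = 0: r = r^2 mod 23 = 21^2 = 4
  -> A = 4
B = 21^17 mod 23  (bits of 17 = 10001)
  bit 0 = 1: r = r^2 * 21 mod 23 = 1^2 * 21 = 1*21 = 21
  bit 1 = 0: r = r^2 mod 23 = 21^2 = 4
  bit 2 = 0: r = r^2 mod 23 = 4^2 = 16
  bit 3 = 0: r = r^2 mod 23 = 16^2 = 3
  bit 4 = 1: r = r^2 * 21 mod 23 = 3^2 * 21 = 9*21 = 5
  -> B = 5
s = B^a = 5^2 mod 23  (bits of 2 = 10)
  bit 0 = 1: r = r^2 * 5 mod 23 = 1^2 * 5 = 1*5 = 5
  bit 1 = 0: r = r^2 mod 23 = 5^2 = 2
  -> s = B^a = 2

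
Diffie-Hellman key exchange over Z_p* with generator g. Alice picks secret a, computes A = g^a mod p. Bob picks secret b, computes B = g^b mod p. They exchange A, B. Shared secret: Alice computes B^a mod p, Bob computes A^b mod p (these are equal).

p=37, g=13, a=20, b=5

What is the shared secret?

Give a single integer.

A = 13^20 mod 37  (bits of 20 = 10100)
  bit 0 = 1: r = r^2 * 13 mod 37 = 1^2 * 13 = 1*13 = 13
  bit 1 = 0: r = r^2 mod 37 = 13^2 = 21
  bit 2 = 1: r = r^2 * 13 mod 37 = 21^2 * 13 = 34*13 = 35
  bit 3 = 0: r = r^2 mod 37 = 35^2 = 4
  bit 4 = 0: r = r^2 mod 37 = 4^2 = 16
  -> A = 16
B = 13^5 mod 37  (bits of 5 = 101)
  bit 0 = 1: r = r^2 * 13 mod 37 = 1^2 * 13 = 1*13 = 13
  bit 1 = 0: r = r^2 mod 37 = 13^2 = 21
  bit 2 = 1: r = r^2 * 13 mod 37 = 21^2 * 13 = 34*13 = 35
  -> B = 35
s = B^a = 35^20 mod 37  (bits of 20 = 10100)
  bit 0 = 1: r = r^2 * 35 mod 37 = 1^2 * 35 = 1*35 = 35
  bit 1 = 0: r = r^2 mod 37 = 35^2 = 4
  bit 2 = 1: r = r^2 * 35 mod 37 = 4^2 * 35 = 16*35 = 5
  bit 3 = 0: r = r^2 mod 37 = 5^2 = 25
  bit 4 = 0: r = r^2 mod 37 = 25^2 = 33
  -> s = B^a = 33

Answer: 33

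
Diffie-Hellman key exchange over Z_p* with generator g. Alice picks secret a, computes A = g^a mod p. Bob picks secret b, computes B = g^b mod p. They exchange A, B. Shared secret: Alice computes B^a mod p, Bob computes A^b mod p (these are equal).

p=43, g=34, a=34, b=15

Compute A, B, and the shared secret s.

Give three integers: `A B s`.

Answer: 15 32 4

Derivation:
A = 34^34 mod 43  (bits of 34 = 100010)
  bit 0 = 1: r = r^2 * 34 mod 43 = 1^2 * 34 = 1*34 = 34
  bit 1 = 0: r = r^2 mod 43 = 34^2 = 38
  bit 2 = 0: r = r^2 mod 43 = 38^2 = 25
  bit 3 = 0: r = r^2 mod 43 = 25^2 = 23
  bit 4 = 1: r = r^2 * 34 mod 43 = 23^2 * 34 = 13*34 = 12
  bit 5 = 0: r = r^2 mod 43 = 12^2 = 15
  -> A = 15
B = 34^15 mod 43  (bits of 15 = 1111)
  bit 0 = 1: r = r^2 * 34 mod 43 = 1^2 * 34 = 1*34 = 34
  bit 1 = 1: r = r^2 * 34 mod 43 = 34^2 * 34 = 38*34 = 2
  bit 2 = 1: r = r^2 * 34 mod 43 = 2^2 * 34 = 4*34 = 7
  bit 3 = 1: r = r^2 * 34 mod 43 = 7^2 * 34 = 6*34 = 32
  -> B = 32
s = B^a = 32^34 mod 43  (bits of 34 = 100010)
  bit 0 = 1: r = r^2 * 32 mod 43 = 1^2 * 32 = 1*32 = 32
  bit 1 = 0: r = r^2 mod 43 = 32^2 = 35
  bit 2 = 0: r = r^2 mod 43 = 35^2 = 21
  bit 3 = 0: r = r^2 mod 43 = 21^2 = 11
  bit 4 = 1: r = r^2 * 32 mod 43 = 11^2 * 32 = 35*32 = 2
  bit 5 = 0: r = r^2 mod 43 = 2^2 = 4
  -> s = B^a = 4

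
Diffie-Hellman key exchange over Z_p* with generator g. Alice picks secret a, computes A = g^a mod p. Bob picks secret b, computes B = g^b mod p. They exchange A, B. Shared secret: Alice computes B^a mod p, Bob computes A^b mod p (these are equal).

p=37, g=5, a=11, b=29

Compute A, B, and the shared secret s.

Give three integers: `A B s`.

Answer: 2 35 24

Derivation:
A = 5^11 mod 37  (bits of 11 = 1011)
  bit 0 = 1: r = r^2 * 5 mod 37 = 1^2 * 5 = 1*5 = 5
  bit 1 = 0: r = r^2 mod 37 = 5^2 = 25
  bit 2 = 1: r = r^2 * 5 mod 37 = 25^2 * 5 = 33*5 = 17
  bit 3 = 1: r = r^2 * 5 mod 37 = 17^2 * 5 = 30*5 = 2
  -> A = 2
B = 5^29 mod 37  (bits of 29 = 11101)
  bit 0 = 1: r = r^2 * 5 mod 37 = 1^2 * 5 = 1*5 = 5
  bit 1 = 1: r = r^2 * 5 mod 37 = 5^2 * 5 = 25*5 = 14
  bit 2 = 1: r = r^2 * 5 mod 37 = 14^2 * 5 = 11*5 = 18
  bit 3 = 0: r = r^2 mod 37 = 18^2 = 28
  bit 4 = 1: r = r^2 * 5 mod 37 = 28^2 * 5 = 7*5 = 35
  -> B = 35
s = B^a = 35^11 mod 37  (bits of 11 = 1011)
  bit 0 = 1: r = r^2 * 35 mod 37 = 1^2 * 35 = 1*35 = 35
  bit 1 = 0: r = r^2 mod 37 = 35^2 = 4
  bit 2 = 1: r = r^2 * 35 mod 37 = 4^2 * 35 = 16*35 = 5
  bit 3 = 1: r = r^2 * 35 mod 37 = 5^2 * 35 = 25*35 = 24
  -> s = B^a = 24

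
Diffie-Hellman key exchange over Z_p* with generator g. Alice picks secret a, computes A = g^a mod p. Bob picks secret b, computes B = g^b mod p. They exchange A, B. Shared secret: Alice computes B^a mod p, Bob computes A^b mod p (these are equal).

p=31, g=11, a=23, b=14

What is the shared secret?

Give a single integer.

Answer: 18

Derivation:
A = 11^23 mod 31  (bits of 23 = 10111)
  bit 0 = 1: r = r^2 * 11 mod 31 = 1^2 * 11 = 1*11 = 11
  bit 1 = 0: r = r^2 mod 31 = 11^2 = 28
  bit 2 = 1: r = r^2 * 11 mod 31 = 28^2 * 11 = 9*11 = 6
  bit 3 = 1: r = r^2 * 11 mod 31 = 6^2 * 11 = 5*11 = 24
  bit 4 = 1: r = r^2 * 11 mod 31 = 24^2 * 11 = 18*11 = 12
  -> A = 12
B = 11^14 mod 31  (bits of 14 = 1110)
  bit 0 = 1: r = r^2 * 11 mod 31 = 1^2 * 11 = 1*11 = 11
  bit 1 = 1: r = r^2 * 11 mod 31 = 11^2 * 11 = 28*11 = 29
  bit 2 = 1: r = r^2 * 11 mod 31 = 29^2 * 11 = 4*11 = 13
  bit 3 = 0: r = r^2 mod 31 = 13^2 = 14
  -> B = 14
s = B^a = 14^23 mod 31  (bits of 23 = 10111)
  bit 0 = 1: r = r^2 * 14 mod 31 = 1^2 * 14 = 1*14 = 14
  bit 1 = 0: r = r^2 mod 31 = 14^2 = 10
  bit 2 = 1: r = r^2 * 14 mod 31 = 10^2 * 14 = 7*14 = 5
  bit 3 = 1: r = r^2 * 14 mod 31 = 5^2 * 14 = 25*14 = 9
  bit 4 = 1: r = r^2 * 14 mod 31 = 9^2 * 14 = 19*14 = 18
  -> s = B^a = 18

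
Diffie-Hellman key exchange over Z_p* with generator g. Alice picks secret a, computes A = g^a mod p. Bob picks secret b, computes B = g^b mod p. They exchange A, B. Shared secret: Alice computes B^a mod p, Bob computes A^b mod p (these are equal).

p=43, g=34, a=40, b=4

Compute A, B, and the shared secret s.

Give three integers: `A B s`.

Answer: 17 25 15

Derivation:
A = 34^40 mod 43  (bits of 40 = 101000)
  bit 0 = 1: r = r^2 * 34 mod 43 = 1^2 * 34 = 1*34 = 34
  bit 1 = 0: r = r^2 mod 43 = 34^2 = 38
  bit 2 = 1: r = r^2 * 34 mod 43 = 38^2 * 34 = 25*34 = 33
  bit 3 = 0: r = r^2 mod 43 = 33^2 = 14
  bit 4 = 0: r = r^2 mod 43 = 14^2 = 24
  bit 5 = 0: r = r^2 mod 43 = 24^2 = 17
  -> A = 17
B = 34^4 mod 43  (bits of 4 = 100)
  bit 0 = 1: r = r^2 * 34 mod 43 = 1^2 * 34 = 1*34 = 34
  bit 1 = 0: r = r^2 mod 43 = 34^2 = 38
  bit 2 = 0: r = r^2 mod 43 = 38^2 = 25
  -> B = 25
s = B^a = 25^40 mod 43  (bits of 40 = 101000)
  bit 0 = 1: r = r^2 * 25 mod 43 = 1^2 * 25 = 1*25 = 25
  bit 1 = 0: r = r^2 mod 43 = 25^2 = 23
  bit 2 = 1: r = r^2 * 25 mod 43 = 23^2 * 25 = 13*25 = 24
  bit 3 = 0: r = r^2 mod 43 = 24^2 = 17
  bit 4 = 0: r = r^2 mod 43 = 17^2 = 31
  bit 5 = 0: r = r^2 mod 43 = 31^2 = 15
  -> s = B^a = 15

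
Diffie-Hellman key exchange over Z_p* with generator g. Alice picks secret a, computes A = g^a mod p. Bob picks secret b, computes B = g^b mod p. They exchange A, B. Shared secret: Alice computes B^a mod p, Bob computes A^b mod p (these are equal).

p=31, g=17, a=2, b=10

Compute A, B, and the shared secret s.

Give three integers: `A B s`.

A = 17^2 mod 31  (bits of 2 = 10)
  bit 0 = 1: r = r^2 * 17 mod 31 = 1^2 * 17 = 1*17 = 17
  bit 1 = 0: r = r^2 mod 31 = 17^2 = 10
  -> A = 10
B = 17^10 mod 31  (bits of 10 = 1010)
  bit 0 = 1: r = r^2 * 17 mod 31 = 1^2 * 17 = 1*17 = 17
  bit 1 = 0: r = r^2 mod 31 = 17^2 = 10
  bit 2 = 1: r = r^2 * 17 mod 31 = 10^2 * 17 = 7*17 = 26
  bit 3 = 0: r = r^2 mod 31 = 26^2 = 25
  -> B = 25
s = B^a = 25^2 mod 31  (bits of 2 = 10)
  bit 0 = 1: r = r^2 * 25 mod 31 = 1^2 * 25 = 1*25 = 25
  bit 1 = 0: r = r^2 mod 31 = 25^2 = 5
  -> s = B^a = 5

Answer: 10 25 5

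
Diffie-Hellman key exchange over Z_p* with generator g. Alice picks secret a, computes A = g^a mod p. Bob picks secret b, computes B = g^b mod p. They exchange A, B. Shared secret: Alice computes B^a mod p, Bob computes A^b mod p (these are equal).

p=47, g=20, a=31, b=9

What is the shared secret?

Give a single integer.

A = 20^31 mod 47  (bits of 31 = 11111)
  bit 0 = 1: r = r^2 * 20 mod 47 = 1^2 * 20 = 1*20 = 20
  bit 1 = 1: r = r^2 * 20 mod 47 = 20^2 * 20 = 24*20 = 10
  bit 2 = 1: r = r^2 * 20 mod 47 = 10^2 * 20 = 6*20 = 26
  bit 3 = 1: r = r^2 * 20 mod 47 = 26^2 * 20 = 18*20 = 31
  bit 4 = 1: r = r^2 * 20 mod 47 = 31^2 * 20 = 21*20 = 44
  -> A = 44
B = 20^9 mod 47  (bits of 9 = 1001)
  bit 0 = 1: r = r^2 * 20 mod 47 = 1^2 * 20 = 1*20 = 20
  bit 1 = 0: r = r^2 mod 47 = 20^2 = 24
  bit 2 = 0: r = r^2 mod 47 = 24^2 = 12
  bit 3 = 1: r = r^2 * 20 mod 47 = 12^2 * 20 = 3*20 = 13
  -> B = 13
s = B^a = 13^31 mod 47  (bits of 31 = 11111)
  bit 0 = 1: r = r^2 * 13 mod 47 = 1^2 * 13 = 1*13 = 13
  bit 1 = 1: r = r^2 * 13 mod 47 = 13^2 * 13 = 28*13 = 35
  bit 2 = 1: r = r^2 * 13 mod 47 = 35^2 * 13 = 3*13 = 39
  bit 3 = 1: r = r^2 * 13 mod 47 = 39^2 * 13 = 17*13 = 33
  bit 4 = 1: r = r^2 * 13 mod 47 = 33^2 * 13 = 8*13 = 10
  -> s = B^a = 10

Answer: 10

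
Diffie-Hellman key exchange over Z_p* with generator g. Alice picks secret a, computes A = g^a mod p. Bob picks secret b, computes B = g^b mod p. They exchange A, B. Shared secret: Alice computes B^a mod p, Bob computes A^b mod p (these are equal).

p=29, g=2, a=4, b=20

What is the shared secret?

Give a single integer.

Answer: 20

Derivation:
A = 2^4 mod 29  (bits of 4 = 100)
  bit 0 = 1: r = r^2 * 2 mod 29 = 1^2 * 2 = 1*2 = 2
  bit 1 = 0: r = r^2 mod 29 = 2^2 = 4
  bit 2 = 0: r = r^2 mod 29 = 4^2 = 16
  -> A = 16
B = 2^20 mod 29  (bits of 20 = 10100)
  bit 0 = 1: r = r^2 * 2 mod 29 = 1^2 * 2 = 1*2 = 2
  bit 1 = 0: r = r^2 mod 29 = 2^2 = 4
  bit 2 = 1: r = r^2 * 2 mod 29 = 4^2 * 2 = 16*2 = 3
  bit 3 = 0: r = r^2 mod 29 = 3^2 = 9
  bit 4 = 0: r = r^2 mod 29 = 9^2 = 23
  -> B = 23
s = B^a = 23^4 mod 29  (bits of 4 = 100)
  bit 0 = 1: r = r^2 * 23 mod 29 = 1^2 * 23 = 1*23 = 23
  bit 1 = 0: r = r^2 mod 29 = 23^2 = 7
  bit 2 = 0: r = r^2 mod 29 = 7^2 = 20
  -> s = B^a = 20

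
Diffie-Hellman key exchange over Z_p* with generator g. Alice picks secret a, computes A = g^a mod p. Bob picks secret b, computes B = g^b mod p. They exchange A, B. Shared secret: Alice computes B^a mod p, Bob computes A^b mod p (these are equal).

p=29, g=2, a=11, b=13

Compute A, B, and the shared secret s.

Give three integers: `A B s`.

A = 2^11 mod 29  (bits of 11 = 1011)
  bit 0 = 1: r = r^2 * 2 mod 29 = 1^2 * 2 = 1*2 = 2
  bit 1 = 0: r = r^2 mod 29 = 2^2 = 4
  bit 2 = 1: r = r^2 * 2 mod 29 = 4^2 * 2 = 16*2 = 3
  bit 3 = 1: r = r^2 * 2 mod 29 = 3^2 * 2 = 9*2 = 18
  -> A = 18
B = 2^13 mod 29  (bits of 13 = 1101)
  bit 0 = 1: r = r^2 * 2 mod 29 = 1^2 * 2 = 1*2 = 2
  bit 1 = 1: r = r^2 * 2 mod 29 = 2^2 * 2 = 4*2 = 8
  bit 2 = 0: r = r^2 mod 29 = 8^2 = 6
  bit 3 = 1: r = r^2 * 2 mod 29 = 6^2 * 2 = 7*2 = 14
  -> B = 14
s = B^a = 14^11 mod 29  (bits of 11 = 1011)
  bit 0 = 1: r = r^2 * 14 mod 29 = 1^2 * 14 = 1*14 = 14
  bit 1 = 0: r = r^2 mod 29 = 14^2 = 22
  bit 2 = 1: r = r^2 * 14 mod 29 = 22^2 * 14 = 20*14 = 19
  bit 3 = 1: r = r^2 * 14 mod 29 = 19^2 * 14 = 13*14 = 8
  -> s = B^a = 8

Answer: 18 14 8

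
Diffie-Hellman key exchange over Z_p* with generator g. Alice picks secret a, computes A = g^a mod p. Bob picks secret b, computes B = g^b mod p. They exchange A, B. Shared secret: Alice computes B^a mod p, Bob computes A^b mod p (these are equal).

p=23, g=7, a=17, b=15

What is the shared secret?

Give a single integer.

Answer: 20

Derivation:
A = 7^17 mod 23  (bits of 17 = 10001)
  bit 0 = 1: r = r^2 * 7 mod 23 = 1^2 * 7 = 1*7 = 7
  bit 1 = 0: r = r^2 mod 23 = 7^2 = 3
  bit 2 = 0: r = r^2 mod 23 = 3^2 = 9
  bit 3 = 0: r = r^2 mod 23 = 9^2 = 12
  bit 4 = 1: r = r^2 * 7 mod 23 = 12^2 * 7 = 6*7 = 19
  -> A = 19
B = 7^15 mod 23  (bits of 15 = 1111)
  bit 0 = 1: r = r^2 * 7 mod 23 = 1^2 * 7 = 1*7 = 7
  bit 1 = 1: r = r^2 * 7 mod 23 = 7^2 * 7 = 3*7 = 21
  bit 2 = 1: r = r^2 * 7 mod 23 = 21^2 * 7 = 4*7 = 5
  bit 3 = 1: r = r^2 * 7 mod 23 = 5^2 * 7 = 2*7 = 14
  -> B = 14
s = B^a = 14^17 mod 23  (bits of 17 = 10001)
  bit 0 = 1: r = r^2 * 14 mod 23 = 1^2 * 14 = 1*14 = 14
  bit 1 = 0: r = r^2 mod 23 = 14^2 = 12
  bit 2 = 0: r = r^2 mod 23 = 12^2 = 6
  bit 3 = 0: r = r^2 mod 23 = 6^2 = 13
  bit 4 = 1: r = r^2 * 14 mod 23 = 13^2 * 14 = 8*14 = 20
  -> s = B^a = 20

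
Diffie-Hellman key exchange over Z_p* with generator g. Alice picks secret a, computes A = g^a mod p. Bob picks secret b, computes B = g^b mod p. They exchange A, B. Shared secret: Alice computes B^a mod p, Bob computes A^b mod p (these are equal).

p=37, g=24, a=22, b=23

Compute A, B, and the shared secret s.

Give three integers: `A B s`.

A = 24^22 mod 37  (bits of 22 = 10110)
  bit 0 = 1: r = r^2 * 24 mod 37 = 1^2 * 24 = 1*24 = 24
  bit 1 = 0: r = r^2 mod 37 = 24^2 = 21
  bit 2 = 1: r = r^2 * 24 mod 37 = 21^2 * 24 = 34*24 = 2
  bit 3 = 1: r = r^2 * 24 mod 37 = 2^2 * 24 = 4*24 = 22
  bit 4 = 0: r = r^2 mod 37 = 22^2 = 3
  -> A = 3
B = 24^23 mod 37  (bits of 23 = 10111)
  bit 0 = 1: r = r^2 * 24 mod 37 = 1^2 * 24 = 1*24 = 24
  bit 1 = 0: r = r^2 mod 37 = 24^2 = 21
  bit 2 = 1: r = r^2 * 24 mod 37 = 21^2 * 24 = 34*24 = 2
  bit 3 = 1: r = r^2 * 24 mod 37 = 2^2 * 24 = 4*24 = 22
  bit 4 = 1: r = r^2 * 24 mod 37 = 22^2 * 24 = 3*24 = 35
  -> B = 35
s = B^a = 35^22 mod 37  (bits of 22 = 10110)
  bit 0 = 1: r = r^2 * 35 mod 37 = 1^2 * 35 = 1*35 = 35
  bit 1 = 0: r = r^2 mod 37 = 35^2 = 4
  bit 2 = 1: r = r^2 * 35 mod 37 = 4^2 * 35 = 16*35 = 5
  bit 3 = 1: r = r^2 * 35 mod 37 = 5^2 * 35 = 25*35 = 24
  bit 4 = 0: r = r^2 mod 37 = 24^2 = 21
  -> s = B^a = 21

Answer: 3 35 21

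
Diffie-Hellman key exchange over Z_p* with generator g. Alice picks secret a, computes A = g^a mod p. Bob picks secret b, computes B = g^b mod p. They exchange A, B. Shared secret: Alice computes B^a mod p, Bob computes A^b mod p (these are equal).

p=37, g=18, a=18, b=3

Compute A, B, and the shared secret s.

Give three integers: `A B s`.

Answer: 36 23 36

Derivation:
A = 18^18 mod 37  (bits of 18 = 10010)
  bit 0 = 1: r = r^2 * 18 mod 37 = 1^2 * 18 = 1*18 = 18
  bit 1 = 0: r = r^2 mod 37 = 18^2 = 28
  bit 2 = 0: r = r^2 mod 37 = 28^2 = 7
  bit 3 = 1: r = r^2 * 18 mod 37 = 7^2 * 18 = 12*18 = 31
  bit 4 = 0: r = r^2 mod 37 = 31^2 = 36
  -> A = 36
B = 18^3 mod 37  (bits of 3 = 11)
  bit 0 = 1: r = r^2 * 18 mod 37 = 1^2 * 18 = 1*18 = 18
  bit 1 = 1: r = r^2 * 18 mod 37 = 18^2 * 18 = 28*18 = 23
  -> B = 23
s = B^a = 23^18 mod 37  (bits of 18 = 10010)
  bit 0 = 1: r = r^2 * 23 mod 37 = 1^2 * 23 = 1*23 = 23
  bit 1 = 0: r = r^2 mod 37 = 23^2 = 11
  bit 2 = 0: r = r^2 mod 37 = 11^2 = 10
  bit 3 = 1: r = r^2 * 23 mod 37 = 10^2 * 23 = 26*23 = 6
  bit 4 = 0: r = r^2 mod 37 = 6^2 = 36
  -> s = B^a = 36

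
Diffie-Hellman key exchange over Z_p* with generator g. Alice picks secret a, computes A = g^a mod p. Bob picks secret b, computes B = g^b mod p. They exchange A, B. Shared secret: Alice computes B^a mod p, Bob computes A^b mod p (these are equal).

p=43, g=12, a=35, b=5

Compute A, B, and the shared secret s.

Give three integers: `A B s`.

A = 12^35 mod 43  (bits of 35 = 100011)
  bit 0 = 1: r = r^2 * 12 mod 43 = 1^2 * 12 = 1*12 = 12
  bit 1 = 0: r = r^2 mod 43 = 12^2 = 15
  bit 2 = 0: r = r^2 mod 43 = 15^2 = 10
  bit 3 = 0: r = r^2 mod 43 = 10^2 = 14
  bit 4 = 1: r = r^2 * 12 mod 43 = 14^2 * 12 = 24*12 = 30
  bit 5 = 1: r = r^2 * 12 mod 43 = 30^2 * 12 = 40*12 = 7
  -> A = 7
B = 12^5 mod 43  (bits of 5 = 101)
  bit 0 = 1: r = r^2 * 12 mod 43 = 1^2 * 12 = 1*12 = 12
  bit 1 = 0: r = r^2 mod 43 = 12^2 = 15
  bit 2 = 1: r = r^2 * 12 mod 43 = 15^2 * 12 = 10*12 = 34
  -> B = 34
s = B^a = 34^35 mod 43  (bits of 35 = 100011)
  bit 0 = 1: r = r^2 * 34 mod 43 = 1^2 * 34 = 1*34 = 34
  bit 1 = 0: r = r^2 mod 43 = 34^2 = 38
  bit 2 = 0: r = r^2 mod 43 = 38^2 = 25
  bit 3 = 0: r = r^2 mod 43 = 25^2 = 23
  bit 4 = 1: r = r^2 * 34 mod 43 = 23^2 * 34 = 13*34 = 12
  bit 5 = 1: r = r^2 * 34 mod 43 = 12^2 * 34 = 15*34 = 37
  -> s = B^a = 37

Answer: 7 34 37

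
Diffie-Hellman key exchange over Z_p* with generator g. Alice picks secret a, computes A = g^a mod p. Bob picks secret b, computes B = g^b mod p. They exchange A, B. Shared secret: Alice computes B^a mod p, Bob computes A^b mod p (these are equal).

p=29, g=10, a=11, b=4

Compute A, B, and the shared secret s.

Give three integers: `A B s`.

Answer: 2 24 16

Derivation:
A = 10^11 mod 29  (bits of 11 = 1011)
  bit 0 = 1: r = r^2 * 10 mod 29 = 1^2 * 10 = 1*10 = 10
  bit 1 = 0: r = r^2 mod 29 = 10^2 = 13
  bit 2 = 1: r = r^2 * 10 mod 29 = 13^2 * 10 = 24*10 = 8
  bit 3 = 1: r = r^2 * 10 mod 29 = 8^2 * 10 = 6*10 = 2
  -> A = 2
B = 10^4 mod 29  (bits of 4 = 100)
  bit 0 = 1: r = r^2 * 10 mod 29 = 1^2 * 10 = 1*10 = 10
  bit 1 = 0: r = r^2 mod 29 = 10^2 = 13
  bit 2 = 0: r = r^2 mod 29 = 13^2 = 24
  -> B = 24
s = B^a = 24^11 mod 29  (bits of 11 = 1011)
  bit 0 = 1: r = r^2 * 24 mod 29 = 1^2 * 24 = 1*24 = 24
  bit 1 = 0: r = r^2 mod 29 = 24^2 = 25
  bit 2 = 1: r = r^2 * 24 mod 29 = 25^2 * 24 = 16*24 = 7
  bit 3 = 1: r = r^2 * 24 mod 29 = 7^2 * 24 = 20*24 = 16
  -> s = B^a = 16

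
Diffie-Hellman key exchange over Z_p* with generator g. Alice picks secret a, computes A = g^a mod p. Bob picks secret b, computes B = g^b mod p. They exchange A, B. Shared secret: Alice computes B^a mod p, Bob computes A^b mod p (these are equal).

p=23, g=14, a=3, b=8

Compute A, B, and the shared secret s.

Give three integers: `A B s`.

A = 14^3 mod 23  (bits of 3 = 11)
  bit 0 = 1: r = r^2 * 14 mod 23 = 1^2 * 14 = 1*14 = 14
  bit 1 = 1: r = r^2 * 14 mod 23 = 14^2 * 14 = 12*14 = 7
  -> A = 7
B = 14^8 mod 23  (bits of 8 = 1000)
  bit 0 = 1: r = r^2 * 14 mod 23 = 1^2 * 14 = 1*14 = 14
  bit 1 = 0: r = r^2 mod 23 = 14^2 = 12
  bit 2 = 0: r = r^2 mod 23 = 12^2 = 6
  bit 3 = 0: r = r^2 mod 23 = 6^2 = 13
  -> B = 13
s = B^a = 13^3 mod 23  (bits of 3 = 11)
  bit 0 = 1: r = r^2 * 13 mod 23 = 1^2 * 13 = 1*13 = 13
  bit 1 = 1: r = r^2 * 13 mod 23 = 13^2 * 13 = 8*13 = 12
  -> s = B^a = 12

Answer: 7 13 12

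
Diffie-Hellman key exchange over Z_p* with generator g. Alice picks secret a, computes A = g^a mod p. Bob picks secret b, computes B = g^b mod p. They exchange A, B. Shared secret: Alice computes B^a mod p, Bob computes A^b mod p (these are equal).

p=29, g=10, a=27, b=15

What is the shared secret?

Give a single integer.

Answer: 26

Derivation:
A = 10^27 mod 29  (bits of 27 = 11011)
  bit 0 = 1: r = r^2 * 10 mod 29 = 1^2 * 10 = 1*10 = 10
  bit 1 = 1: r = r^2 * 10 mod 29 = 10^2 * 10 = 13*10 = 14
  bit 2 = 0: r = r^2 mod 29 = 14^2 = 22
  bit 3 = 1: r = r^2 * 10 mod 29 = 22^2 * 10 = 20*10 = 26
  bit 4 = 1: r = r^2 * 10 mod 29 = 26^2 * 10 = 9*10 = 3
  -> A = 3
B = 10^15 mod 29  (bits of 15 = 1111)
  bit 0 = 1: r = r^2 * 10 mod 29 = 1^2 * 10 = 1*10 = 10
  bit 1 = 1: r = r^2 * 10 mod 29 = 10^2 * 10 = 13*10 = 14
  bit 2 = 1: r = r^2 * 10 mod 29 = 14^2 * 10 = 22*10 = 17
  bit 3 = 1: r = r^2 * 10 mod 29 = 17^2 * 10 = 28*10 = 19
  -> B = 19
s = B^a = 19^27 mod 29  (bits of 27 = 11011)
  bit 0 = 1: r = r^2 * 19 mod 29 = 1^2 * 19 = 1*19 = 19
  bit 1 = 1: r = r^2 * 19 mod 29 = 19^2 * 19 = 13*19 = 15
  bit 2 = 0: r = r^2 mod 29 = 15^2 = 22
  bit 3 = 1: r = r^2 * 19 mod 29 = 22^2 * 19 = 20*19 = 3
  bit 4 = 1: r = r^2 * 19 mod 29 = 3^2 * 19 = 9*19 = 26
  -> s = B^a = 26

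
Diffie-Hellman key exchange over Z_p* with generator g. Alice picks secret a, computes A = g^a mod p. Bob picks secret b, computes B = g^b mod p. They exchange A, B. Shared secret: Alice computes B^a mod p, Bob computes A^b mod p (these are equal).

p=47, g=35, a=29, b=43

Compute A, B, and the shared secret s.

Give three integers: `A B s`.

Answer: 20 30 33

Derivation:
A = 35^29 mod 47  (bits of 29 = 11101)
  bit 0 = 1: r = r^2 * 35 mod 47 = 1^2 * 35 = 1*35 = 35
  bit 1 = 1: r = r^2 * 35 mod 47 = 35^2 * 35 = 3*35 = 11
  bit 2 = 1: r = r^2 * 35 mod 47 = 11^2 * 35 = 27*35 = 5
  bit 3 = 0: r = r^2 mod 47 = 5^2 = 25
  bit 4 = 1: r = r^2 * 35 mod 47 = 25^2 * 35 = 14*35 = 20
  -> A = 20
B = 35^43 mod 47  (bits of 43 = 101011)
  bit 0 = 1: r = r^2 * 35 mod 47 = 1^2 * 35 = 1*35 = 35
  bit 1 = 0: r = r^2 mod 47 = 35^2 = 3
  bit 2 = 1: r = r^2 * 35 mod 47 = 3^2 * 35 = 9*35 = 33
  bit 3 = 0: r = r^2 mod 47 = 33^2 = 8
  bit 4 = 1: r = r^2 * 35 mod 47 = 8^2 * 35 = 17*35 = 31
  bit 5 = 1: r = r^2 * 35 mod 47 = 31^2 * 35 = 21*35 = 30
  -> B = 30
s = B^a = 30^29 mod 47  (bits of 29 = 11101)
  bit 0 = 1: r = r^2 * 30 mod 47 = 1^2 * 30 = 1*30 = 30
  bit 1 = 1: r = r^2 * 30 mod 47 = 30^2 * 30 = 7*30 = 22
  bit 2 = 1: r = r^2 * 30 mod 47 = 22^2 * 30 = 14*30 = 44
  bit 3 = 0: r = r^2 mod 47 = 44^2 = 9
  bit 4 = 1: r = r^2 * 30 mod 47 = 9^2 * 30 = 34*30 = 33
  -> s = B^a = 33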